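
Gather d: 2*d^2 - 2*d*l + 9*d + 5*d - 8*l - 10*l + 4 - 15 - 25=2*d^2 + d*(14 - 2*l) - 18*l - 36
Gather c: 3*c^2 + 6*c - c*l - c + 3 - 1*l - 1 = 3*c^2 + c*(5 - l) - l + 2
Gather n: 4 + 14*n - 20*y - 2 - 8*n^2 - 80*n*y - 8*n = -8*n^2 + n*(6 - 80*y) - 20*y + 2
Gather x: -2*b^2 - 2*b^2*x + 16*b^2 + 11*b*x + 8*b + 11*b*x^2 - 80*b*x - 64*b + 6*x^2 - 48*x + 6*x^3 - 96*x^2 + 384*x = 14*b^2 - 56*b + 6*x^3 + x^2*(11*b - 90) + x*(-2*b^2 - 69*b + 336)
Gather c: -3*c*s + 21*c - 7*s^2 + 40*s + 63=c*(21 - 3*s) - 7*s^2 + 40*s + 63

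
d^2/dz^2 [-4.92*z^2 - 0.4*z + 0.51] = -9.84000000000000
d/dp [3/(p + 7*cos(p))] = 3*(7*sin(p) - 1)/(p + 7*cos(p))^2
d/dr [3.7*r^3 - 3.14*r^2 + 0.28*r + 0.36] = 11.1*r^2 - 6.28*r + 0.28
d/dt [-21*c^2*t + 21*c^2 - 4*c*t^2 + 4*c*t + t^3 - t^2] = -21*c^2 - 8*c*t + 4*c + 3*t^2 - 2*t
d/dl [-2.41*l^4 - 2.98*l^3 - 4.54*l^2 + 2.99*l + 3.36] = -9.64*l^3 - 8.94*l^2 - 9.08*l + 2.99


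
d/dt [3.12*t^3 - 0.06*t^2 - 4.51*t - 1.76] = 9.36*t^2 - 0.12*t - 4.51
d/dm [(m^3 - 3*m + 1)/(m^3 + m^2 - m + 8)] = (m^4 + 4*m^3 + 24*m^2 - 2*m - 23)/(m^6 + 2*m^5 - m^4 + 14*m^3 + 17*m^2 - 16*m + 64)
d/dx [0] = 0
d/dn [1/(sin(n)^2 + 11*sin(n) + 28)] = -(2*sin(n) + 11)*cos(n)/(sin(n)^2 + 11*sin(n) + 28)^2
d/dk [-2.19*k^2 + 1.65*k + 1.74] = 1.65 - 4.38*k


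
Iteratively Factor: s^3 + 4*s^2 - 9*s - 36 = (s - 3)*(s^2 + 7*s + 12) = (s - 3)*(s + 3)*(s + 4)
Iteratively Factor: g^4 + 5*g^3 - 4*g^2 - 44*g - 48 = (g - 3)*(g^3 + 8*g^2 + 20*g + 16) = (g - 3)*(g + 2)*(g^2 + 6*g + 8) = (g - 3)*(g + 2)^2*(g + 4)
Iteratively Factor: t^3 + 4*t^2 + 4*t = (t)*(t^2 + 4*t + 4) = t*(t + 2)*(t + 2)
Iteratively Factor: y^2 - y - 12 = (y - 4)*(y + 3)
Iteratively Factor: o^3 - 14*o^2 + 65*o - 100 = (o - 4)*(o^2 - 10*o + 25) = (o - 5)*(o - 4)*(o - 5)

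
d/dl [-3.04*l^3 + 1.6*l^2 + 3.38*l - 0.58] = -9.12*l^2 + 3.2*l + 3.38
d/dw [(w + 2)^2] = 2*w + 4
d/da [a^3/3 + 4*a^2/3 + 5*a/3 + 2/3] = a^2 + 8*a/3 + 5/3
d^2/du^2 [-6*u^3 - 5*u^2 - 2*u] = -36*u - 10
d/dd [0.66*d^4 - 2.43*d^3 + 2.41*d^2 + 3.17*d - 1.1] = 2.64*d^3 - 7.29*d^2 + 4.82*d + 3.17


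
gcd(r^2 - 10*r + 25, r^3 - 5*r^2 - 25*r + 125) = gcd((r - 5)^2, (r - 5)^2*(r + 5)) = r^2 - 10*r + 25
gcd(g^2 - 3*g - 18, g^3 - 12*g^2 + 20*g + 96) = g - 6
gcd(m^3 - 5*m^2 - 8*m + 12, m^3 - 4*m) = m + 2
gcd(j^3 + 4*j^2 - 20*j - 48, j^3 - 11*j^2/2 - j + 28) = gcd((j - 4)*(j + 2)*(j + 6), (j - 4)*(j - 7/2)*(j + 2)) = j^2 - 2*j - 8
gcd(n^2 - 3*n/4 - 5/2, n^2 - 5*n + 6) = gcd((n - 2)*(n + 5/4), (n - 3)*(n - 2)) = n - 2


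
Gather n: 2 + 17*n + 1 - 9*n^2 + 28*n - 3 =-9*n^2 + 45*n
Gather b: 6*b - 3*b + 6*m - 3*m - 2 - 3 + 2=3*b + 3*m - 3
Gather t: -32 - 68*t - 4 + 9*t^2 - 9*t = 9*t^2 - 77*t - 36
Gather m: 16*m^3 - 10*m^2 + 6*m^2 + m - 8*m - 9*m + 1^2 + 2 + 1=16*m^3 - 4*m^2 - 16*m + 4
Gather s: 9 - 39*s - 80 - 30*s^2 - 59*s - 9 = -30*s^2 - 98*s - 80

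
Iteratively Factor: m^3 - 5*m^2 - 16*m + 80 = (m + 4)*(m^2 - 9*m + 20) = (m - 4)*(m + 4)*(m - 5)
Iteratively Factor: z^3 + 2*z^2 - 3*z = (z)*(z^2 + 2*z - 3) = z*(z - 1)*(z + 3)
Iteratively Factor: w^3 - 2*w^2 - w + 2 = (w - 1)*(w^2 - w - 2) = (w - 1)*(w + 1)*(w - 2)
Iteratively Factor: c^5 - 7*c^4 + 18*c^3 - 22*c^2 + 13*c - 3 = (c - 3)*(c^4 - 4*c^3 + 6*c^2 - 4*c + 1) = (c - 3)*(c - 1)*(c^3 - 3*c^2 + 3*c - 1) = (c - 3)*(c - 1)^2*(c^2 - 2*c + 1) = (c - 3)*(c - 1)^3*(c - 1)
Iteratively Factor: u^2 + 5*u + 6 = (u + 3)*(u + 2)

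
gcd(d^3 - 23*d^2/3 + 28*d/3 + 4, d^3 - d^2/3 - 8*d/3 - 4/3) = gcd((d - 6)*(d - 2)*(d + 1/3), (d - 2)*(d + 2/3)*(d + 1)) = d - 2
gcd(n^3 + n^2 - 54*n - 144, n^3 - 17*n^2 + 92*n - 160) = n - 8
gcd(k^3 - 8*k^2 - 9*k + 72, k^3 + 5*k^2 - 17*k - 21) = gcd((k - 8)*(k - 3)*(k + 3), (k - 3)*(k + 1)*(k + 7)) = k - 3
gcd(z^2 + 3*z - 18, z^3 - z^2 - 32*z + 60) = z + 6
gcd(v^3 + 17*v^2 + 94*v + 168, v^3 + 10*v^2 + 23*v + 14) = v + 7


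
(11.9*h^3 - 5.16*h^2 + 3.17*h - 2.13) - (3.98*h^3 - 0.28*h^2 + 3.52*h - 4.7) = 7.92*h^3 - 4.88*h^2 - 0.35*h + 2.57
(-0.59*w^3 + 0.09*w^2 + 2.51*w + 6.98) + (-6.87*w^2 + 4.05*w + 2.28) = -0.59*w^3 - 6.78*w^2 + 6.56*w + 9.26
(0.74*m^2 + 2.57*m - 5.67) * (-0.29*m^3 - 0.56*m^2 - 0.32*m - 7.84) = -0.2146*m^5 - 1.1597*m^4 - 0.0317000000000003*m^3 - 3.4488*m^2 - 18.3344*m + 44.4528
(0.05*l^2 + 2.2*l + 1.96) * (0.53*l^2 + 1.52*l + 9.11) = 0.0265*l^4 + 1.242*l^3 + 4.8383*l^2 + 23.0212*l + 17.8556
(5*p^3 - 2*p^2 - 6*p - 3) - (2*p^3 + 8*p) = 3*p^3 - 2*p^2 - 14*p - 3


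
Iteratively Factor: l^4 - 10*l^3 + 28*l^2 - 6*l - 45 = (l - 3)*(l^3 - 7*l^2 + 7*l + 15) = (l - 3)*(l + 1)*(l^2 - 8*l + 15) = (l - 5)*(l - 3)*(l + 1)*(l - 3)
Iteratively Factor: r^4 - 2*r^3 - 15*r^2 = (r - 5)*(r^3 + 3*r^2) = r*(r - 5)*(r^2 + 3*r) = r^2*(r - 5)*(r + 3)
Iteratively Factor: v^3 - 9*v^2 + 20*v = (v - 5)*(v^2 - 4*v) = (v - 5)*(v - 4)*(v)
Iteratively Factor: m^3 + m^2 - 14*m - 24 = (m - 4)*(m^2 + 5*m + 6) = (m - 4)*(m + 3)*(m + 2)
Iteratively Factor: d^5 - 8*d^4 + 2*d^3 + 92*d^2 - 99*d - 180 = (d - 5)*(d^4 - 3*d^3 - 13*d^2 + 27*d + 36) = (d - 5)*(d + 1)*(d^3 - 4*d^2 - 9*d + 36) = (d - 5)*(d - 4)*(d + 1)*(d^2 - 9) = (d - 5)*(d - 4)*(d + 1)*(d + 3)*(d - 3)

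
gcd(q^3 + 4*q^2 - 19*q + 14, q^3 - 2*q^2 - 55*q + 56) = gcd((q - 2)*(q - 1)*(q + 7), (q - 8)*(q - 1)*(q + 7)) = q^2 + 6*q - 7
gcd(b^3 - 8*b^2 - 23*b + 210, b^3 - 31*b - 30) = b^2 - b - 30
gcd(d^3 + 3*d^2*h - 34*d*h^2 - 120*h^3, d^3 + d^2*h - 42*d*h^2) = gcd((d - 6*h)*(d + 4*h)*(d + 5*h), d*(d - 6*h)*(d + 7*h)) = d - 6*h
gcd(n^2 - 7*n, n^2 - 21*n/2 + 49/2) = n - 7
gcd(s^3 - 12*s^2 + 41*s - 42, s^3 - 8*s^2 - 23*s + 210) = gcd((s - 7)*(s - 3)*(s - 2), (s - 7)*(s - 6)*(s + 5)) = s - 7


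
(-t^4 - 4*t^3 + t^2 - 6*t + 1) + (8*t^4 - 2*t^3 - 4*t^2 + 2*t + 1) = 7*t^4 - 6*t^3 - 3*t^2 - 4*t + 2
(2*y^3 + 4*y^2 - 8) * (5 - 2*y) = -4*y^4 + 2*y^3 + 20*y^2 + 16*y - 40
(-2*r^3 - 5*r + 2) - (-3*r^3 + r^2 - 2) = r^3 - r^2 - 5*r + 4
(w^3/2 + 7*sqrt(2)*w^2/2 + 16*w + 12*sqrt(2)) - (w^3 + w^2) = -w^3/2 - w^2 + 7*sqrt(2)*w^2/2 + 16*w + 12*sqrt(2)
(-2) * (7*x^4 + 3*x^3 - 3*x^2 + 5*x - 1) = -14*x^4 - 6*x^3 + 6*x^2 - 10*x + 2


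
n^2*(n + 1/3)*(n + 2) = n^4 + 7*n^3/3 + 2*n^2/3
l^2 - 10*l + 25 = (l - 5)^2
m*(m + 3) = m^2 + 3*m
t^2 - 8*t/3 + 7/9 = (t - 7/3)*(t - 1/3)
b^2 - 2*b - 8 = (b - 4)*(b + 2)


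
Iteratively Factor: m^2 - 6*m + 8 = (m - 2)*(m - 4)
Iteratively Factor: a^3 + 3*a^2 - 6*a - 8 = (a + 4)*(a^2 - a - 2) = (a - 2)*(a + 4)*(a + 1)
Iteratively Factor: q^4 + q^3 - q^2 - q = (q + 1)*(q^3 - q) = (q - 1)*(q + 1)*(q^2 + q) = q*(q - 1)*(q + 1)*(q + 1)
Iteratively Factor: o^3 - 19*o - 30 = (o - 5)*(o^2 + 5*o + 6) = (o - 5)*(o + 2)*(o + 3)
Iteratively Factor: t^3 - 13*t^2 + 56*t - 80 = (t - 4)*(t^2 - 9*t + 20) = (t - 5)*(t - 4)*(t - 4)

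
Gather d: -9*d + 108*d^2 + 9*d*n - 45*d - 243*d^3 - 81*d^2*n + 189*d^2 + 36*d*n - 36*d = -243*d^3 + d^2*(297 - 81*n) + d*(45*n - 90)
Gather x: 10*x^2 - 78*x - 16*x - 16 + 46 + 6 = 10*x^2 - 94*x + 36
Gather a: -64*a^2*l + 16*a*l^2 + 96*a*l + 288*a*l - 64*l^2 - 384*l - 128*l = -64*a^2*l + a*(16*l^2 + 384*l) - 64*l^2 - 512*l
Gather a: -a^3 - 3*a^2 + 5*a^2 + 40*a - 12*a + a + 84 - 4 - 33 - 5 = -a^3 + 2*a^2 + 29*a + 42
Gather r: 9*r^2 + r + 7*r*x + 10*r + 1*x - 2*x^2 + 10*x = 9*r^2 + r*(7*x + 11) - 2*x^2 + 11*x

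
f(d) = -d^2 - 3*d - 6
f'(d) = -2*d - 3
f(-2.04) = -4.04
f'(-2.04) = 1.08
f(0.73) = -8.72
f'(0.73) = -4.46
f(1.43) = -12.33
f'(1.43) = -5.86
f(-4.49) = -12.69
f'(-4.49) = 5.98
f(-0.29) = -5.21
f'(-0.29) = -2.42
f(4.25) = -36.81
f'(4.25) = -11.50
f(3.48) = -28.55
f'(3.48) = -9.96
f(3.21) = -25.93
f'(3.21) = -9.42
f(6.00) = -60.00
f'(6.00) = -15.00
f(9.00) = -114.00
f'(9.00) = -21.00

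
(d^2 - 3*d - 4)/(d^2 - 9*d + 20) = (d + 1)/(d - 5)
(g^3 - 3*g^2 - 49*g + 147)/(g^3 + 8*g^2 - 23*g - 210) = (g^2 - 10*g + 21)/(g^2 + g - 30)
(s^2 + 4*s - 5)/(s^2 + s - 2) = (s + 5)/(s + 2)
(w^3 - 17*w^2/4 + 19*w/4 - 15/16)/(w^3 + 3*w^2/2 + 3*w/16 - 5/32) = 2*(4*w^2 - 16*w + 15)/(8*w^2 + 14*w + 5)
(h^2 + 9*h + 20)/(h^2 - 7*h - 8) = (h^2 + 9*h + 20)/(h^2 - 7*h - 8)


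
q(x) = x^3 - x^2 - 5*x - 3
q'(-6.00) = 115.00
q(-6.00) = -225.00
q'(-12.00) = 451.00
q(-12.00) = -1815.00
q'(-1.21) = 1.81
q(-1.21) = -0.19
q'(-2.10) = 12.43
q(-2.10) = -6.17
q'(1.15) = -3.33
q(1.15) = -8.55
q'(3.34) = 21.79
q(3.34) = 6.40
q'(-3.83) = 46.67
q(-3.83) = -54.70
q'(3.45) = 23.81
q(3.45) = 8.91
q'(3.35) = 21.97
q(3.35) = 6.62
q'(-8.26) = 216.20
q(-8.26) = -593.49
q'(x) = 3*x^2 - 2*x - 5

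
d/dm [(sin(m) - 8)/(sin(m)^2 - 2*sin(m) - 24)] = (16*sin(m) + cos(m)^2 - 41)*cos(m)/((sin(m) - 6)^2*(sin(m) + 4)^2)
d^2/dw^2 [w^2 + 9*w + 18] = 2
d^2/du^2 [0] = 0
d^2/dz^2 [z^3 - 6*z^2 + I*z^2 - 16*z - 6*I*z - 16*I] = 6*z - 12 + 2*I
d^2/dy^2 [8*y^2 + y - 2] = 16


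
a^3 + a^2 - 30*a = a*(a - 5)*(a + 6)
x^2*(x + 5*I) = x^3 + 5*I*x^2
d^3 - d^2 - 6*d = d*(d - 3)*(d + 2)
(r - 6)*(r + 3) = r^2 - 3*r - 18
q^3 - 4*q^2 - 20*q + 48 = (q - 6)*(q - 2)*(q + 4)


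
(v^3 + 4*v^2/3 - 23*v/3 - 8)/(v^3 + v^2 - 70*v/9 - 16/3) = 3*(v + 1)/(3*v + 2)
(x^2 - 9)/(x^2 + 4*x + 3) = (x - 3)/(x + 1)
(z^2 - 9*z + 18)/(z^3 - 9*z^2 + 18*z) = 1/z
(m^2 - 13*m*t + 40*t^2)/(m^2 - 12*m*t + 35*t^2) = (-m + 8*t)/(-m + 7*t)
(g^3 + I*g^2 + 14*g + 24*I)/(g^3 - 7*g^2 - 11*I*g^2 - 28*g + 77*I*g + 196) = (g^2 + 5*I*g - 6)/(g^2 - 7*g*(1 + I) + 49*I)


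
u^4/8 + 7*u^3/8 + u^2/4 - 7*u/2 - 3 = (u/4 + 1/2)*(u/2 + 1/2)*(u - 2)*(u + 6)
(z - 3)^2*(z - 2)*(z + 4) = z^4 - 4*z^3 - 11*z^2 + 66*z - 72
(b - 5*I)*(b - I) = b^2 - 6*I*b - 5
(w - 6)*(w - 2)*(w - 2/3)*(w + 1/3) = w^4 - 25*w^3/3 + 130*w^2/9 - 20*w/9 - 8/3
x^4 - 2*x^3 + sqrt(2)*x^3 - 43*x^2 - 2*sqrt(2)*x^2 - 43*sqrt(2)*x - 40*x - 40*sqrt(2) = (x - 8)*(x + 1)*(x + 5)*(x + sqrt(2))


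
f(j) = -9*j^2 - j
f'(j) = -18*j - 1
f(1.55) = -23.17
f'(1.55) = -28.90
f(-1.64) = -22.57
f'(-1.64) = 28.52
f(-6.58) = -383.09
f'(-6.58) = 117.44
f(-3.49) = -106.13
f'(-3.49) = 61.82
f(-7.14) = -451.68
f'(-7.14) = 127.52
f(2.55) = -61.07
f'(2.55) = -46.90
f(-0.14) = -0.04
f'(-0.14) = 1.52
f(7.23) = -477.69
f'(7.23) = -131.14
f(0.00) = 0.00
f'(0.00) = -1.00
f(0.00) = 0.00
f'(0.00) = -1.00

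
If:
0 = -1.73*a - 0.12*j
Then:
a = -0.069364161849711*j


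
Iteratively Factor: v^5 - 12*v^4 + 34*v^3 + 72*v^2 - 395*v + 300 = (v - 1)*(v^4 - 11*v^3 + 23*v^2 + 95*v - 300) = (v - 1)*(v + 3)*(v^3 - 14*v^2 + 65*v - 100) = (v - 5)*(v - 1)*(v + 3)*(v^2 - 9*v + 20) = (v - 5)^2*(v - 1)*(v + 3)*(v - 4)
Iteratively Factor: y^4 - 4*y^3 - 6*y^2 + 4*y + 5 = (y + 1)*(y^3 - 5*y^2 - y + 5) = (y - 1)*(y + 1)*(y^2 - 4*y - 5) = (y - 1)*(y + 1)^2*(y - 5)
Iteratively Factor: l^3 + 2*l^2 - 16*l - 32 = (l + 2)*(l^2 - 16) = (l - 4)*(l + 2)*(l + 4)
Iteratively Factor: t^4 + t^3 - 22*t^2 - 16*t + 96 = (t + 4)*(t^3 - 3*t^2 - 10*t + 24) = (t - 2)*(t + 4)*(t^2 - t - 12) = (t - 2)*(t + 3)*(t + 4)*(t - 4)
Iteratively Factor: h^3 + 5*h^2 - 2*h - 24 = (h + 3)*(h^2 + 2*h - 8) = (h + 3)*(h + 4)*(h - 2)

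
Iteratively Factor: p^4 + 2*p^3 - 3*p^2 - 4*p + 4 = (p - 1)*(p^3 + 3*p^2 - 4) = (p - 1)*(p + 2)*(p^2 + p - 2) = (p - 1)^2*(p + 2)*(p + 2)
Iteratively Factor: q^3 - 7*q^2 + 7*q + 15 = (q + 1)*(q^2 - 8*q + 15) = (q - 5)*(q + 1)*(q - 3)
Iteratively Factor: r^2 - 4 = (r - 2)*(r + 2)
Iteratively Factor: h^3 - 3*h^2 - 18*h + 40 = (h - 2)*(h^2 - h - 20) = (h - 5)*(h - 2)*(h + 4)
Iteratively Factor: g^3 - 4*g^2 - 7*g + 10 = (g + 2)*(g^2 - 6*g + 5) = (g - 5)*(g + 2)*(g - 1)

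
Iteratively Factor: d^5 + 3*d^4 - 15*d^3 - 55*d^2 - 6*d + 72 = (d + 3)*(d^4 - 15*d^2 - 10*d + 24) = (d - 4)*(d + 3)*(d^3 + 4*d^2 + d - 6) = (d - 4)*(d + 3)^2*(d^2 + d - 2) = (d - 4)*(d - 1)*(d + 3)^2*(d + 2)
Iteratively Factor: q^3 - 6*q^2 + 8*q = (q - 2)*(q^2 - 4*q) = q*(q - 2)*(q - 4)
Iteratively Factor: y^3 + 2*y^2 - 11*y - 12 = (y - 3)*(y^2 + 5*y + 4) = (y - 3)*(y + 1)*(y + 4)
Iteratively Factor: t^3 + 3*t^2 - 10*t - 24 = (t + 4)*(t^2 - t - 6) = (t - 3)*(t + 4)*(t + 2)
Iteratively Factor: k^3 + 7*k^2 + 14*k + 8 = (k + 2)*(k^2 + 5*k + 4) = (k + 1)*(k + 2)*(k + 4)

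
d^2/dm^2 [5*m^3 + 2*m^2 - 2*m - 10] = 30*m + 4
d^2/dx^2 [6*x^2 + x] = 12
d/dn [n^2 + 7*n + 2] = 2*n + 7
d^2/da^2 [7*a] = 0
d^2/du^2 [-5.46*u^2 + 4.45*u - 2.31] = -10.9200000000000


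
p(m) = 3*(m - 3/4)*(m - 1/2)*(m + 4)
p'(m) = 3*(m - 3/4)*(m - 1/2) + 3*(m - 3/4)*(m + 4) + 3*(m - 1/2)*(m + 4)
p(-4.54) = -43.19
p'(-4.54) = 96.72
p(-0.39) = 10.99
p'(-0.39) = -18.94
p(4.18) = 309.75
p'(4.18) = 212.35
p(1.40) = 9.48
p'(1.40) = 26.86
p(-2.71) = 42.98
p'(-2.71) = 7.51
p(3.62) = 204.70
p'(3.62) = 163.79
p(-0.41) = 11.37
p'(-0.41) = -19.13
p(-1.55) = 34.66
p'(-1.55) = -17.83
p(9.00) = 2734.88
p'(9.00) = 863.62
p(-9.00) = -1389.38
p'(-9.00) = 566.62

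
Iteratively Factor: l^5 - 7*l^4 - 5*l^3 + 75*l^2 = (l - 5)*(l^4 - 2*l^3 - 15*l^2) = (l - 5)*(l + 3)*(l^3 - 5*l^2) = l*(l - 5)*(l + 3)*(l^2 - 5*l) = l*(l - 5)^2*(l + 3)*(l)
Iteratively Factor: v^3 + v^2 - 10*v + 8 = (v - 1)*(v^2 + 2*v - 8) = (v - 2)*(v - 1)*(v + 4)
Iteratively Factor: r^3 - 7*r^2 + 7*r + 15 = (r - 5)*(r^2 - 2*r - 3) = (r - 5)*(r - 3)*(r + 1)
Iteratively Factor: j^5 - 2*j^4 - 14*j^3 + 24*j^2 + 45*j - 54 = (j - 3)*(j^4 + j^3 - 11*j^2 - 9*j + 18) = (j - 3)*(j + 2)*(j^3 - j^2 - 9*j + 9) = (j - 3)^2*(j + 2)*(j^2 + 2*j - 3) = (j - 3)^2*(j + 2)*(j + 3)*(j - 1)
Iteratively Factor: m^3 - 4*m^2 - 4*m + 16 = (m - 2)*(m^2 - 2*m - 8) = (m - 2)*(m + 2)*(m - 4)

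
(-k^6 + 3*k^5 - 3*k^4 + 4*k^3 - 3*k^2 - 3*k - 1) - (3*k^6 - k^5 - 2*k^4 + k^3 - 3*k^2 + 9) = -4*k^6 + 4*k^5 - k^4 + 3*k^3 - 3*k - 10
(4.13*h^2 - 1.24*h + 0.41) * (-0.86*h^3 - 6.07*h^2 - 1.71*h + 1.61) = -3.5518*h^5 - 24.0027*h^4 + 0.111900000000001*h^3 + 6.281*h^2 - 2.6975*h + 0.6601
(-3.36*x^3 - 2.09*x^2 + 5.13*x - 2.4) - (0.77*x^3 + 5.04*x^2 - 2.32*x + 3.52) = -4.13*x^3 - 7.13*x^2 + 7.45*x - 5.92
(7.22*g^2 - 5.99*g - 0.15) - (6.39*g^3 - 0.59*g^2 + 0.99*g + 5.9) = -6.39*g^3 + 7.81*g^2 - 6.98*g - 6.05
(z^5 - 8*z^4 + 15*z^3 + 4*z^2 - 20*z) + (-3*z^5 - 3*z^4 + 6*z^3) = -2*z^5 - 11*z^4 + 21*z^3 + 4*z^2 - 20*z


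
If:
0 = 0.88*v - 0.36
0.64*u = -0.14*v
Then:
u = -0.09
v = 0.41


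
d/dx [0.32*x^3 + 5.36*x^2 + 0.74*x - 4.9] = 0.96*x^2 + 10.72*x + 0.74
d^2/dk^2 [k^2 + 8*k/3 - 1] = 2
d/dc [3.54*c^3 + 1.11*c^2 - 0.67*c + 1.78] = 10.62*c^2 + 2.22*c - 0.67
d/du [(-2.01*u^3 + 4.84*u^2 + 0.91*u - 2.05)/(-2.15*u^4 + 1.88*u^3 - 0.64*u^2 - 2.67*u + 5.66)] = (-4.3215*u^6 + 20.812*u^5 - 1.9433*u^4 - 10.3182*u^3 - 34.9082*u^2 + 52.1648*u - 0.322899999999999)/(4.6225*u^8 - 8.084*u^7 + 6.2864*u^6 + 9.0746*u^5 - 33.9676*u^4 + 24.6992*u^3 - 0.115900000000001*u^2 - 30.2244*u + 32.0356)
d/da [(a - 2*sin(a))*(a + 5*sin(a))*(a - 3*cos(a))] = 3*sqrt(2)*a^2*sin(a + pi/4) + 3*a^2 - 10*a*sin(2*a) - 9*a*cos(2*a) - 6*sqrt(2)*a*cos(a + pi/4) - 15*sin(a)/2 - 9*sin(2*a)/2 + 45*sin(3*a)/2 + 5*cos(2*a) - 5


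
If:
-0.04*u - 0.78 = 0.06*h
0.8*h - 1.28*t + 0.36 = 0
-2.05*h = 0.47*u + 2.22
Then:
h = 5.16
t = 3.51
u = -27.25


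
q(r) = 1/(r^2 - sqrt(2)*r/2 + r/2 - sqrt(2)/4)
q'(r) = (-2*r - 1/2 + sqrt(2)/2)/(r^2 - sqrt(2)*r/2 + r/2 - sqrt(2)/4)^2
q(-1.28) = 0.65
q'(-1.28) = 1.15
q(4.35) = 0.06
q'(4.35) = -0.03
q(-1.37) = 0.55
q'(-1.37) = 0.90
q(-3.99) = 0.06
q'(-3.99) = 0.03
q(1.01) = 2.19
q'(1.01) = -8.67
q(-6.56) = 0.02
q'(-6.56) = 0.01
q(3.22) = 0.11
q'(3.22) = -0.07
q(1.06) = 1.82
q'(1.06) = -6.31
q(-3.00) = 0.11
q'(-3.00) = 0.07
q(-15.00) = 0.00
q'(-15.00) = 0.00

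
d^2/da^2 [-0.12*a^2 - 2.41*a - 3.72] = -0.240000000000000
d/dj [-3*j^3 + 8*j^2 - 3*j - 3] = -9*j^2 + 16*j - 3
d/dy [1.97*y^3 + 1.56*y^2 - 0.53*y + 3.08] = 5.91*y^2 + 3.12*y - 0.53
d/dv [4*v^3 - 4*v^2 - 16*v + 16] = 12*v^2 - 8*v - 16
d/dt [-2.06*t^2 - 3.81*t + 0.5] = -4.12*t - 3.81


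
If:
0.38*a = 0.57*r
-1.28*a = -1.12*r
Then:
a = 0.00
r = 0.00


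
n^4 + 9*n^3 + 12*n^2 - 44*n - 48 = (n - 2)*(n + 1)*(n + 4)*(n + 6)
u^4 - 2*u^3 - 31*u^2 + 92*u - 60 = (u - 5)*(u - 2)*(u - 1)*(u + 6)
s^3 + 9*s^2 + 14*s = s*(s + 2)*(s + 7)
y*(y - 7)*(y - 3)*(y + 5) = y^4 - 5*y^3 - 29*y^2 + 105*y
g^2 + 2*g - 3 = (g - 1)*(g + 3)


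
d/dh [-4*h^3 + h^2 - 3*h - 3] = -12*h^2 + 2*h - 3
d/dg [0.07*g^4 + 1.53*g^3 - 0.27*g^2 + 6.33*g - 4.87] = 0.28*g^3 + 4.59*g^2 - 0.54*g + 6.33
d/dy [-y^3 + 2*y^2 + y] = -3*y^2 + 4*y + 1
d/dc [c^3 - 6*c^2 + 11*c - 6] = 3*c^2 - 12*c + 11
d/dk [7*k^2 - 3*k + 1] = 14*k - 3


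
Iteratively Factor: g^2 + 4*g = (g)*(g + 4)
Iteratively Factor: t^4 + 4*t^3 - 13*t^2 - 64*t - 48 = (t - 4)*(t^3 + 8*t^2 + 19*t + 12) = (t - 4)*(t + 3)*(t^2 + 5*t + 4) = (t - 4)*(t + 3)*(t + 4)*(t + 1)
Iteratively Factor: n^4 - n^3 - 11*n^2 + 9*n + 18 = (n + 3)*(n^3 - 4*n^2 + n + 6) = (n - 3)*(n + 3)*(n^2 - n - 2) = (n - 3)*(n + 1)*(n + 3)*(n - 2)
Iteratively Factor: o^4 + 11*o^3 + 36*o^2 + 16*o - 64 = (o - 1)*(o^3 + 12*o^2 + 48*o + 64) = (o - 1)*(o + 4)*(o^2 + 8*o + 16) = (o - 1)*(o + 4)^2*(o + 4)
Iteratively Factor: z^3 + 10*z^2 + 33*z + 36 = (z + 4)*(z^2 + 6*z + 9) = (z + 3)*(z + 4)*(z + 3)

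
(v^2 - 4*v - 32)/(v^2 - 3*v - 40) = (v + 4)/(v + 5)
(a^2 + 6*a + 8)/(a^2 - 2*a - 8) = (a + 4)/(a - 4)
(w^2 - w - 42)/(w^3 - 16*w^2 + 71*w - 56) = (w + 6)/(w^2 - 9*w + 8)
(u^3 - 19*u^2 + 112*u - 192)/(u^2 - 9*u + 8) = (u^2 - 11*u + 24)/(u - 1)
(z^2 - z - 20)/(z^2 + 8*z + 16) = (z - 5)/(z + 4)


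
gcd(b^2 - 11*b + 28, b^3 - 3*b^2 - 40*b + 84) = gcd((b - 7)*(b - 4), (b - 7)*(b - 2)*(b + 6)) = b - 7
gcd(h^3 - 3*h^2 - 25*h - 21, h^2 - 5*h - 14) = h - 7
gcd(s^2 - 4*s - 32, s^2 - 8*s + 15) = 1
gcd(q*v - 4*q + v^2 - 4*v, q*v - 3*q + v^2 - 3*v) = q + v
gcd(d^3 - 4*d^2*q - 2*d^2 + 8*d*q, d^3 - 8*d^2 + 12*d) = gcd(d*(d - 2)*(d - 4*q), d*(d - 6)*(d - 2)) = d^2 - 2*d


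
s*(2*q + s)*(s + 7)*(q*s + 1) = 2*q^2*s^3 + 14*q^2*s^2 + q*s^4 + 7*q*s^3 + 2*q*s^2 + 14*q*s + s^3 + 7*s^2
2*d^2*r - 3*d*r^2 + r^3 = r*(-2*d + r)*(-d + r)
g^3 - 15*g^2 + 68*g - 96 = (g - 8)*(g - 4)*(g - 3)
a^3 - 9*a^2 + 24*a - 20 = (a - 5)*(a - 2)^2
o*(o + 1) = o^2 + o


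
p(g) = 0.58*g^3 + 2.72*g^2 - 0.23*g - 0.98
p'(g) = 1.74*g^2 + 5.44*g - 0.23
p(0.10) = -0.98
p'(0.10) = 0.33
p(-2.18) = 6.44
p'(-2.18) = -3.82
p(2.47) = 23.79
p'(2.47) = 23.82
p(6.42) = 263.13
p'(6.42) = 106.41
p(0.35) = -0.70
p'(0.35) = 1.89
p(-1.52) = 3.62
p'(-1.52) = -4.48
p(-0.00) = -0.98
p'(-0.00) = -0.23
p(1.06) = 2.52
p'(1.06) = 7.49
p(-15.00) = -1343.03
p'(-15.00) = 309.67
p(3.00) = 38.47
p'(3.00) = 31.75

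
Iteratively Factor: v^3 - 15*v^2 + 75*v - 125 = (v - 5)*(v^2 - 10*v + 25) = (v - 5)^2*(v - 5)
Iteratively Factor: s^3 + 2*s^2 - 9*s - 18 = (s + 3)*(s^2 - s - 6) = (s - 3)*(s + 3)*(s + 2)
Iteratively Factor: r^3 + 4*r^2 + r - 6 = (r + 2)*(r^2 + 2*r - 3) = (r + 2)*(r + 3)*(r - 1)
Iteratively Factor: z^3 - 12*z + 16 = (z + 4)*(z^2 - 4*z + 4) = (z - 2)*(z + 4)*(z - 2)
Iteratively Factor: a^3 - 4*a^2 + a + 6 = (a + 1)*(a^2 - 5*a + 6) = (a - 2)*(a + 1)*(a - 3)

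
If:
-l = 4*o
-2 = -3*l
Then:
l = 2/3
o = -1/6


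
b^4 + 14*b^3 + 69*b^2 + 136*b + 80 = (b + 1)*(b + 4)^2*(b + 5)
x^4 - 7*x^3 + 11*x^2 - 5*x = x*(x - 5)*(x - 1)^2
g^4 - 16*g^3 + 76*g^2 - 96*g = g*(g - 8)*(g - 6)*(g - 2)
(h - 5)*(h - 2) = h^2 - 7*h + 10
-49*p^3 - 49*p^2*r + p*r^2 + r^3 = (-7*p + r)*(p + r)*(7*p + r)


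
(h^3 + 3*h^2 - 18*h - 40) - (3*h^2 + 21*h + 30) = h^3 - 39*h - 70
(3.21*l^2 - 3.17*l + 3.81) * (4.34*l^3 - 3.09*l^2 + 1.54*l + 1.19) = 13.9314*l^5 - 23.6767*l^4 + 31.2741*l^3 - 12.8348*l^2 + 2.0951*l + 4.5339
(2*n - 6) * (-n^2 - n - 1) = -2*n^3 + 4*n^2 + 4*n + 6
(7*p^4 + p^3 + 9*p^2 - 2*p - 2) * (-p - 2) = -7*p^5 - 15*p^4 - 11*p^3 - 16*p^2 + 6*p + 4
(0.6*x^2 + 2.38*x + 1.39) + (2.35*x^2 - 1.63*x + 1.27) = 2.95*x^2 + 0.75*x + 2.66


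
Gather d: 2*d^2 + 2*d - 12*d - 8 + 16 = 2*d^2 - 10*d + 8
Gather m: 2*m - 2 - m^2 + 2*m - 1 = -m^2 + 4*m - 3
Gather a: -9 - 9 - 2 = -20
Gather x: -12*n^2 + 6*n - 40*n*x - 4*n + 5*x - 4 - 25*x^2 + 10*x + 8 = -12*n^2 + 2*n - 25*x^2 + x*(15 - 40*n) + 4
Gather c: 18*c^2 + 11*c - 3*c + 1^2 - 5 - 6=18*c^2 + 8*c - 10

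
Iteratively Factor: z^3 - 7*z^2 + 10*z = (z - 5)*(z^2 - 2*z) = z*(z - 5)*(z - 2)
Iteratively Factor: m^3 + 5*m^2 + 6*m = (m + 2)*(m^2 + 3*m) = m*(m + 2)*(m + 3)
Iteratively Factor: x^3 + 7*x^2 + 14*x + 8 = (x + 2)*(x^2 + 5*x + 4) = (x + 2)*(x + 4)*(x + 1)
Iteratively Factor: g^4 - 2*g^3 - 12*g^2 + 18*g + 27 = (g - 3)*(g^3 + g^2 - 9*g - 9) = (g - 3)*(g + 1)*(g^2 - 9) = (g - 3)^2*(g + 1)*(g + 3)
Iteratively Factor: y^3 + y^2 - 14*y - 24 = (y + 2)*(y^2 - y - 12) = (y - 4)*(y + 2)*(y + 3)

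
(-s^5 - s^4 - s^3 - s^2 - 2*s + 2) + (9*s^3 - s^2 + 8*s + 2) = -s^5 - s^4 + 8*s^3 - 2*s^2 + 6*s + 4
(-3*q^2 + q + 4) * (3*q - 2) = -9*q^3 + 9*q^2 + 10*q - 8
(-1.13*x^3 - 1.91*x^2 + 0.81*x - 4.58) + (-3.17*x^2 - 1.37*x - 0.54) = -1.13*x^3 - 5.08*x^2 - 0.56*x - 5.12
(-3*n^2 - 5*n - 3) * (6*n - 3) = -18*n^3 - 21*n^2 - 3*n + 9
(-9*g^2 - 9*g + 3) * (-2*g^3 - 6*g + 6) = 18*g^5 + 18*g^4 + 48*g^3 - 72*g + 18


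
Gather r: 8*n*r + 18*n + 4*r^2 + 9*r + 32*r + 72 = 18*n + 4*r^2 + r*(8*n + 41) + 72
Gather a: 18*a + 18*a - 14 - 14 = 36*a - 28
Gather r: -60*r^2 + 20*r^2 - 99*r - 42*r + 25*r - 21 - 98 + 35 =-40*r^2 - 116*r - 84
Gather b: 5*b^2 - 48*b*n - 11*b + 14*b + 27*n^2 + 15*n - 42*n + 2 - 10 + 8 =5*b^2 + b*(3 - 48*n) + 27*n^2 - 27*n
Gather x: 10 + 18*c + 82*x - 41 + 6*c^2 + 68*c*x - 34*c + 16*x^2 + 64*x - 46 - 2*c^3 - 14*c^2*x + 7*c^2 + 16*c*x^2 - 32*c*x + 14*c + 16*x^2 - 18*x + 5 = -2*c^3 + 13*c^2 - 2*c + x^2*(16*c + 32) + x*(-14*c^2 + 36*c + 128) - 72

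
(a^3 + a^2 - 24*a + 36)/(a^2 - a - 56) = (-a^3 - a^2 + 24*a - 36)/(-a^2 + a + 56)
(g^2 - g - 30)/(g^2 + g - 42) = (g + 5)/(g + 7)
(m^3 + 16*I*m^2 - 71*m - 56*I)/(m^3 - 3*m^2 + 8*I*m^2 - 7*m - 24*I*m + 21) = (m + 8*I)/(m - 3)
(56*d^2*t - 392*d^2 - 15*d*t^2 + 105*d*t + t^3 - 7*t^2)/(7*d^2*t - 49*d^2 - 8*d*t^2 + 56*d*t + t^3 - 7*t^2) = (-8*d + t)/(-d + t)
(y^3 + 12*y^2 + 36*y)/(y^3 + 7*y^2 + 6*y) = (y + 6)/(y + 1)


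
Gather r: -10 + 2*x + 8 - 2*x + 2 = 0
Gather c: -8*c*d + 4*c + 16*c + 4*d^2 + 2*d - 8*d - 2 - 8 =c*(20 - 8*d) + 4*d^2 - 6*d - 10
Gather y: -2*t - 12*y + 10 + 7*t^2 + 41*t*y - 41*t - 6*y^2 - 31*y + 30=7*t^2 - 43*t - 6*y^2 + y*(41*t - 43) + 40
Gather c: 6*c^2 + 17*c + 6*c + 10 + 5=6*c^2 + 23*c + 15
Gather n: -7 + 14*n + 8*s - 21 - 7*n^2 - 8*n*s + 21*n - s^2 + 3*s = -7*n^2 + n*(35 - 8*s) - s^2 + 11*s - 28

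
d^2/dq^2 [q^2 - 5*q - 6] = 2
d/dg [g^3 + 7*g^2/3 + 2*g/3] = 3*g^2 + 14*g/3 + 2/3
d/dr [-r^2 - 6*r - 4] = -2*r - 6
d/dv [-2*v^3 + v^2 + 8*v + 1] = -6*v^2 + 2*v + 8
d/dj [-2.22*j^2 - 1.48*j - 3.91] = -4.44*j - 1.48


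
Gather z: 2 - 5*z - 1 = 1 - 5*z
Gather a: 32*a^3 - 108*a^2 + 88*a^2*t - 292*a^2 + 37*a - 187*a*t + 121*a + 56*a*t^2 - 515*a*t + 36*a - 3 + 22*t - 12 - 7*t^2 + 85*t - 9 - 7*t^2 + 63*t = 32*a^3 + a^2*(88*t - 400) + a*(56*t^2 - 702*t + 194) - 14*t^2 + 170*t - 24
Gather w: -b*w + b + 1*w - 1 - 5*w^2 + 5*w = b - 5*w^2 + w*(6 - b) - 1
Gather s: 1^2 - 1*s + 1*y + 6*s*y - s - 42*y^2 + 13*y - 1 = s*(6*y - 2) - 42*y^2 + 14*y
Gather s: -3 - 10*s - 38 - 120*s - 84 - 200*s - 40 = -330*s - 165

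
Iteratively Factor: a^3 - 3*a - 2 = (a + 1)*(a^2 - a - 2) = (a - 2)*(a + 1)*(a + 1)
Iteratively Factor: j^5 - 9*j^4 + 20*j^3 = (j)*(j^4 - 9*j^3 + 20*j^2) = j^2*(j^3 - 9*j^2 + 20*j) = j^2*(j - 4)*(j^2 - 5*j) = j^3*(j - 4)*(j - 5)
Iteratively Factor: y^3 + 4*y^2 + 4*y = (y + 2)*(y^2 + 2*y) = (y + 2)^2*(y)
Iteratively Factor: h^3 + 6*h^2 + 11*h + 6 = (h + 2)*(h^2 + 4*h + 3) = (h + 2)*(h + 3)*(h + 1)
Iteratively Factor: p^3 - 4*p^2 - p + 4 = (p - 1)*(p^2 - 3*p - 4) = (p - 1)*(p + 1)*(p - 4)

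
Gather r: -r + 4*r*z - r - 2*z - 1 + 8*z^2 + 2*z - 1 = r*(4*z - 2) + 8*z^2 - 2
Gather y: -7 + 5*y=5*y - 7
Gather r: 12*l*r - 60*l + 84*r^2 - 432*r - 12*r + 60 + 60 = -60*l + 84*r^2 + r*(12*l - 444) + 120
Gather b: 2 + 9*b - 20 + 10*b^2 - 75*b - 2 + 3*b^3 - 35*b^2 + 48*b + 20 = 3*b^3 - 25*b^2 - 18*b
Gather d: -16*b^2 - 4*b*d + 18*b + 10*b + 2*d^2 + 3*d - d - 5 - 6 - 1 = -16*b^2 + 28*b + 2*d^2 + d*(2 - 4*b) - 12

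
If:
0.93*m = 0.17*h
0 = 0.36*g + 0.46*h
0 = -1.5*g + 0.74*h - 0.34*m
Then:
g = 0.00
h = 0.00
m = 0.00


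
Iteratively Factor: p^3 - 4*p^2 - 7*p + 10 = (p - 1)*(p^2 - 3*p - 10) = (p - 5)*(p - 1)*(p + 2)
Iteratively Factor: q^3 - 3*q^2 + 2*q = (q)*(q^2 - 3*q + 2) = q*(q - 2)*(q - 1)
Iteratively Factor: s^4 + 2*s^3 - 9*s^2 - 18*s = (s + 3)*(s^3 - s^2 - 6*s) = s*(s + 3)*(s^2 - s - 6) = s*(s - 3)*(s + 3)*(s + 2)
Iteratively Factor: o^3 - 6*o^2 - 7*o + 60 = (o - 5)*(o^2 - o - 12) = (o - 5)*(o + 3)*(o - 4)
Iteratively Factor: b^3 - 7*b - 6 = (b + 2)*(b^2 - 2*b - 3) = (b - 3)*(b + 2)*(b + 1)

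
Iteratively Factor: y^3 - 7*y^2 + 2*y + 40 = (y - 5)*(y^2 - 2*y - 8) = (y - 5)*(y + 2)*(y - 4)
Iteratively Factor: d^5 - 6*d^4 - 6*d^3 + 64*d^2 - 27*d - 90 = (d - 3)*(d^4 - 3*d^3 - 15*d^2 + 19*d + 30) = (d - 3)*(d + 3)*(d^3 - 6*d^2 + 3*d + 10) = (d - 3)*(d - 2)*(d + 3)*(d^2 - 4*d - 5) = (d - 5)*(d - 3)*(d - 2)*(d + 3)*(d + 1)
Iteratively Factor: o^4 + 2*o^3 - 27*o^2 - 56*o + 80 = (o + 4)*(o^3 - 2*o^2 - 19*o + 20) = (o - 5)*(o + 4)*(o^2 + 3*o - 4) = (o - 5)*(o + 4)^2*(o - 1)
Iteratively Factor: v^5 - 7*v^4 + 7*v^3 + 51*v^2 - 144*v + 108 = (v - 3)*(v^4 - 4*v^3 - 5*v^2 + 36*v - 36) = (v - 3)^2*(v^3 - v^2 - 8*v + 12) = (v - 3)^2*(v - 2)*(v^2 + v - 6) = (v - 3)^2*(v - 2)^2*(v + 3)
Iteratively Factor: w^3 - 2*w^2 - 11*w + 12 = (w - 1)*(w^2 - w - 12) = (w - 4)*(w - 1)*(w + 3)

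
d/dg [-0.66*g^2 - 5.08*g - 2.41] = -1.32*g - 5.08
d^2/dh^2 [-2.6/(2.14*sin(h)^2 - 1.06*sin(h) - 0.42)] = (-47.62784*sin(h)^4 + 17.69352*sin(h)^3 + 59.17288*sin(h)^2 - 34.22952*sin(h) + 10.51648)/(-2.14*sin(h)^2 + 1.06*sin(h) + 0.42)^3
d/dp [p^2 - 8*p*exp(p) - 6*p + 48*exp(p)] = -8*p*exp(p) + 2*p + 40*exp(p) - 6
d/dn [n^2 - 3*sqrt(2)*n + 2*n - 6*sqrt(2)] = 2*n - 3*sqrt(2) + 2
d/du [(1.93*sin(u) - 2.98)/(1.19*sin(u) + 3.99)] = 11.2469*cos(u)/(1.19*sin(u) + 3.99)^2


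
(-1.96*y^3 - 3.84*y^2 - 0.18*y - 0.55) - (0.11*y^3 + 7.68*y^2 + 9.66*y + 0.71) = -2.07*y^3 - 11.52*y^2 - 9.84*y - 1.26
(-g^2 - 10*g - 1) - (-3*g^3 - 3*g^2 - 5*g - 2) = 3*g^3 + 2*g^2 - 5*g + 1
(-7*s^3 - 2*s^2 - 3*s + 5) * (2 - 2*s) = 14*s^4 - 10*s^3 + 2*s^2 - 16*s + 10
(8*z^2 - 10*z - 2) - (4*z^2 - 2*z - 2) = 4*z^2 - 8*z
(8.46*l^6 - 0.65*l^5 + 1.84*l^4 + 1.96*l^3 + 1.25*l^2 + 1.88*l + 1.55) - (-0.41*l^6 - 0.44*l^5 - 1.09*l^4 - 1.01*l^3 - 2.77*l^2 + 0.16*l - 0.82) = 8.87*l^6 - 0.21*l^5 + 2.93*l^4 + 2.97*l^3 + 4.02*l^2 + 1.72*l + 2.37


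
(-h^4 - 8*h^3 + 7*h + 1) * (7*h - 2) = -7*h^5 - 54*h^4 + 16*h^3 + 49*h^2 - 7*h - 2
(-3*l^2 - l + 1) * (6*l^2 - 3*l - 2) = -18*l^4 + 3*l^3 + 15*l^2 - l - 2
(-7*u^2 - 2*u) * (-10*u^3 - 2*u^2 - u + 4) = 70*u^5 + 34*u^4 + 11*u^3 - 26*u^2 - 8*u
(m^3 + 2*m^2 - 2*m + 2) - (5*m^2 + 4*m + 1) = m^3 - 3*m^2 - 6*m + 1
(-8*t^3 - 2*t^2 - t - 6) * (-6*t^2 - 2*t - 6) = 48*t^5 + 28*t^4 + 58*t^3 + 50*t^2 + 18*t + 36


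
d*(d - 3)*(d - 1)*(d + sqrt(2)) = d^4 - 4*d^3 + sqrt(2)*d^3 - 4*sqrt(2)*d^2 + 3*d^2 + 3*sqrt(2)*d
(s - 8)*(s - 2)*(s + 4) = s^3 - 6*s^2 - 24*s + 64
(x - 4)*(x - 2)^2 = x^3 - 8*x^2 + 20*x - 16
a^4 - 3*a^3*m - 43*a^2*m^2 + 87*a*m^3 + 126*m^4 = (a - 7*m)*(a - 3*m)*(a + m)*(a + 6*m)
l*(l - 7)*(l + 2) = l^3 - 5*l^2 - 14*l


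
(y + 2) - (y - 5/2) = 9/2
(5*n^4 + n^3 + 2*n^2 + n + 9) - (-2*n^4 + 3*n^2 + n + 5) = 7*n^4 + n^3 - n^2 + 4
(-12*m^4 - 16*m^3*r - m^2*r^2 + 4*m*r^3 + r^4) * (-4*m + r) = 48*m^5 + 52*m^4*r - 12*m^3*r^2 - 17*m^2*r^3 + r^5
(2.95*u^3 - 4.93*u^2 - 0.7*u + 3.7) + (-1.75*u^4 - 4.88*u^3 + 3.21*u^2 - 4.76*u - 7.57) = -1.75*u^4 - 1.93*u^3 - 1.72*u^2 - 5.46*u - 3.87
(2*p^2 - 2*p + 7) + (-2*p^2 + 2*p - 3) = 4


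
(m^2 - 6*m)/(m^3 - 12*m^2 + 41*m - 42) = m*(m - 6)/(m^3 - 12*m^2 + 41*m - 42)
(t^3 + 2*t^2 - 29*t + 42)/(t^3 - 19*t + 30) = (t + 7)/(t + 5)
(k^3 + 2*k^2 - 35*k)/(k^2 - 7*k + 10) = k*(k + 7)/(k - 2)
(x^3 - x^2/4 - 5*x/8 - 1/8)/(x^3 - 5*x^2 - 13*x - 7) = (-8*x^3 + 2*x^2 + 5*x + 1)/(8*(-x^3 + 5*x^2 + 13*x + 7))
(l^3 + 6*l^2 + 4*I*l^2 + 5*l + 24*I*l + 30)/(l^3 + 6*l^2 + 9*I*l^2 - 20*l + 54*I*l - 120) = (l - I)/(l + 4*I)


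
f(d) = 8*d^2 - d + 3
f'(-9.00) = -145.00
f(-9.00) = 660.00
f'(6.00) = 95.00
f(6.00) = 285.00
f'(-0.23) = -4.68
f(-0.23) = 3.65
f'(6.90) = 109.40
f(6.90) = 376.98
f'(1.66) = 25.56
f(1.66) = 23.38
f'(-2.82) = -46.12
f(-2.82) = 69.44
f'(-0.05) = -1.80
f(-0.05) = 3.07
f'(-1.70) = -28.20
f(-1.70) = 27.82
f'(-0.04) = -1.64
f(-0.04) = 3.05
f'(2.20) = 34.20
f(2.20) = 39.52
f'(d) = 16*d - 1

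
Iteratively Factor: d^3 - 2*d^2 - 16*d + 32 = (d - 2)*(d^2 - 16) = (d - 4)*(d - 2)*(d + 4)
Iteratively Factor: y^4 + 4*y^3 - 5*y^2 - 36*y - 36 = (y + 2)*(y^3 + 2*y^2 - 9*y - 18) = (y + 2)^2*(y^2 - 9) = (y - 3)*(y + 2)^2*(y + 3)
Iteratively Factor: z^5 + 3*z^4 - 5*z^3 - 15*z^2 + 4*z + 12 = (z + 3)*(z^4 - 5*z^2 + 4) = (z - 2)*(z + 3)*(z^3 + 2*z^2 - z - 2) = (z - 2)*(z - 1)*(z + 3)*(z^2 + 3*z + 2) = (z - 2)*(z - 1)*(z + 2)*(z + 3)*(z + 1)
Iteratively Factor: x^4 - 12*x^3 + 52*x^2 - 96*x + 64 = (x - 4)*(x^3 - 8*x^2 + 20*x - 16) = (x - 4)*(x - 2)*(x^2 - 6*x + 8) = (x - 4)^2*(x - 2)*(x - 2)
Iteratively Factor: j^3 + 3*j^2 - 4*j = (j - 1)*(j^2 + 4*j) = (j - 1)*(j + 4)*(j)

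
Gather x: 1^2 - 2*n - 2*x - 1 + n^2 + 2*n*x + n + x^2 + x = n^2 - n + x^2 + x*(2*n - 1)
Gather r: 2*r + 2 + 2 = 2*r + 4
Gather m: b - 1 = b - 1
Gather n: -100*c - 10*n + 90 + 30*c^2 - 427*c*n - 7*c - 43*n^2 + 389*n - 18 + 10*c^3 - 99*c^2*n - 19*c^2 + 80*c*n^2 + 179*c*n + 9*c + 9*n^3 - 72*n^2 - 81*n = 10*c^3 + 11*c^2 - 98*c + 9*n^3 + n^2*(80*c - 115) + n*(-99*c^2 - 248*c + 298) + 72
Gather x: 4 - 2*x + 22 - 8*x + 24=50 - 10*x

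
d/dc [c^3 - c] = 3*c^2 - 1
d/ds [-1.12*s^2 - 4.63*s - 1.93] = -2.24*s - 4.63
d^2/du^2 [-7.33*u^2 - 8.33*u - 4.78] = -14.6600000000000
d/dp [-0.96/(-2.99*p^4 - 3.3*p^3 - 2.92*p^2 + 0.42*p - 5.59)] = (-11.4816*p^3 - 9.504*p^2 - 5.6064*p + 0.4032)/(2.99*p^4 + 3.3*p^3 + 2.92*p^2 - 0.42*p + 5.59)^2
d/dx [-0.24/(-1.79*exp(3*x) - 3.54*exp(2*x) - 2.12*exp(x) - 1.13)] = (-1.2888*exp(2*x) - 1.6992*exp(x) - 0.5088)*exp(x)/(1.79*exp(3*x) + 3.54*exp(2*x) + 2.12*exp(x) + 1.13)^2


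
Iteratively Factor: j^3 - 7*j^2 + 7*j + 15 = (j - 3)*(j^2 - 4*j - 5) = (j - 5)*(j - 3)*(j + 1)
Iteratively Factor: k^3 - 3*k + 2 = (k + 2)*(k^2 - 2*k + 1) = (k - 1)*(k + 2)*(k - 1)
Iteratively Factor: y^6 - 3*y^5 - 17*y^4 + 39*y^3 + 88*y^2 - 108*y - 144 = (y - 3)*(y^5 - 17*y^3 - 12*y^2 + 52*y + 48) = (y - 3)*(y + 1)*(y^4 - y^3 - 16*y^2 + 4*y + 48) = (y - 3)*(y + 1)*(y + 2)*(y^3 - 3*y^2 - 10*y + 24) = (y - 3)*(y - 2)*(y + 1)*(y + 2)*(y^2 - y - 12) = (y - 3)*(y - 2)*(y + 1)*(y + 2)*(y + 3)*(y - 4)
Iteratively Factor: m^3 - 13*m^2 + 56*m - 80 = (m - 4)*(m^2 - 9*m + 20) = (m - 5)*(m - 4)*(m - 4)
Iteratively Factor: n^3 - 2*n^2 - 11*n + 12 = (n - 4)*(n^2 + 2*n - 3) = (n - 4)*(n + 3)*(n - 1)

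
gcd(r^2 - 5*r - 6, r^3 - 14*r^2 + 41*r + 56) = r + 1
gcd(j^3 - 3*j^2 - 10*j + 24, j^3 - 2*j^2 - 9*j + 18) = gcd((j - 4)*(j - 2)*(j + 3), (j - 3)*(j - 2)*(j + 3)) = j^2 + j - 6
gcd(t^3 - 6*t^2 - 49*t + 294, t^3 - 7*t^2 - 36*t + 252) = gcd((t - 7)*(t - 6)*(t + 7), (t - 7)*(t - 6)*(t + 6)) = t^2 - 13*t + 42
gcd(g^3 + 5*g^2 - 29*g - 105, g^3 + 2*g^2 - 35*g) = g^2 + 2*g - 35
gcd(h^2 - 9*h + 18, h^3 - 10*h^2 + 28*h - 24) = h - 6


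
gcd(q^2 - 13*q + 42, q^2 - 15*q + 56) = q - 7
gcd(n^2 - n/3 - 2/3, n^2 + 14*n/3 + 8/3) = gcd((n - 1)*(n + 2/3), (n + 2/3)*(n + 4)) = n + 2/3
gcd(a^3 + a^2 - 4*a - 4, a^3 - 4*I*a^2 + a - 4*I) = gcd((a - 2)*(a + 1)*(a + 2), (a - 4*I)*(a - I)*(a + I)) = 1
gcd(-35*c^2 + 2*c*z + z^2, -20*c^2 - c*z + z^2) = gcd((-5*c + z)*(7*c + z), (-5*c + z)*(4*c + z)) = -5*c + z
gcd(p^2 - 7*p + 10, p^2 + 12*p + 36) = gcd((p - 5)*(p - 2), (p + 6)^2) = 1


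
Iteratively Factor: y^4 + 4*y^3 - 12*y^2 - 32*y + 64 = (y - 2)*(y^3 + 6*y^2 - 32) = (y - 2)*(y + 4)*(y^2 + 2*y - 8) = (y - 2)*(y + 4)^2*(y - 2)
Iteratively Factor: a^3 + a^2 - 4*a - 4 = (a - 2)*(a^2 + 3*a + 2) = (a - 2)*(a + 2)*(a + 1)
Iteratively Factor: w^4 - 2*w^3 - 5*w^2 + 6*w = (w - 1)*(w^3 - w^2 - 6*w) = (w - 1)*(w + 2)*(w^2 - 3*w) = (w - 3)*(w - 1)*(w + 2)*(w)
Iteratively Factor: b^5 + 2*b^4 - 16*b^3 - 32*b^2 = (b + 4)*(b^4 - 2*b^3 - 8*b^2) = (b + 2)*(b + 4)*(b^3 - 4*b^2) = b*(b + 2)*(b + 4)*(b^2 - 4*b) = b^2*(b + 2)*(b + 4)*(b - 4)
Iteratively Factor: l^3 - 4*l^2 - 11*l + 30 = (l - 5)*(l^2 + l - 6) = (l - 5)*(l - 2)*(l + 3)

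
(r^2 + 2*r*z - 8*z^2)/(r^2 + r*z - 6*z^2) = (r + 4*z)/(r + 3*z)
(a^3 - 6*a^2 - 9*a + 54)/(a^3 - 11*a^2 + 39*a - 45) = (a^2 - 3*a - 18)/(a^2 - 8*a + 15)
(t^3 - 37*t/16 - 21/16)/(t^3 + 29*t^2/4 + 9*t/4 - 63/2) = (4*t^2 + 7*t + 3)/(4*(t^2 + 9*t + 18))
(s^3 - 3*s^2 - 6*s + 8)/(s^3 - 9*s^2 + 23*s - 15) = (s^2 - 2*s - 8)/(s^2 - 8*s + 15)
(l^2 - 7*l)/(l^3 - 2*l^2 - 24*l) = (7 - l)/(-l^2 + 2*l + 24)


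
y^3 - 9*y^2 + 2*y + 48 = (y - 8)*(y - 3)*(y + 2)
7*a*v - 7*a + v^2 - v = (7*a + v)*(v - 1)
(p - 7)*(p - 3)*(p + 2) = p^3 - 8*p^2 + p + 42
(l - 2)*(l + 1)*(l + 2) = l^3 + l^2 - 4*l - 4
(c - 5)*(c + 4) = c^2 - c - 20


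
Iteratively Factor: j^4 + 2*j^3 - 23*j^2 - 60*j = (j + 3)*(j^3 - j^2 - 20*j) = (j - 5)*(j + 3)*(j^2 + 4*j) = j*(j - 5)*(j + 3)*(j + 4)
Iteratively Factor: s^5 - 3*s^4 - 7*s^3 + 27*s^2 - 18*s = (s + 3)*(s^4 - 6*s^3 + 11*s^2 - 6*s) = (s - 1)*(s + 3)*(s^3 - 5*s^2 + 6*s) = (s - 2)*(s - 1)*(s + 3)*(s^2 - 3*s) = s*(s - 2)*(s - 1)*(s + 3)*(s - 3)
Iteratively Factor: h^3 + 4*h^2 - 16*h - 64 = (h + 4)*(h^2 - 16) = (h + 4)^2*(h - 4)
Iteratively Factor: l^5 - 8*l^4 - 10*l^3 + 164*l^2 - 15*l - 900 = (l + 3)*(l^4 - 11*l^3 + 23*l^2 + 95*l - 300) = (l + 3)^2*(l^3 - 14*l^2 + 65*l - 100) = (l - 5)*(l + 3)^2*(l^2 - 9*l + 20) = (l - 5)^2*(l + 3)^2*(l - 4)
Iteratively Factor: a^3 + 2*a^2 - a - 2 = (a + 1)*(a^2 + a - 2) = (a + 1)*(a + 2)*(a - 1)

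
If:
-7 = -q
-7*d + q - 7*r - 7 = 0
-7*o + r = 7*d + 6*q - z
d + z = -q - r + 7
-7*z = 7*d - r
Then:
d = 0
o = -6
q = 7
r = 0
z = 0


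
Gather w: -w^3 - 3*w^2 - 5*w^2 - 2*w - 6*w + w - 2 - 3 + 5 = -w^3 - 8*w^2 - 7*w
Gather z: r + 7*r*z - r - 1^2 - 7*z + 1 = z*(7*r - 7)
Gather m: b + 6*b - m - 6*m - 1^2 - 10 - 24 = 7*b - 7*m - 35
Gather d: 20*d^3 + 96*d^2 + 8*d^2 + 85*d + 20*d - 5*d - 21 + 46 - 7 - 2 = 20*d^3 + 104*d^2 + 100*d + 16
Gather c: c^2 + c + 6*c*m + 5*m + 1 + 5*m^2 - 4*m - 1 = c^2 + c*(6*m + 1) + 5*m^2 + m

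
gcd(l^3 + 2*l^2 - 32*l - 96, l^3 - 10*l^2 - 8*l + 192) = l^2 - 2*l - 24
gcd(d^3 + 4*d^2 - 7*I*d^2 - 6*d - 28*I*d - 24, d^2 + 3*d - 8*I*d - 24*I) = 1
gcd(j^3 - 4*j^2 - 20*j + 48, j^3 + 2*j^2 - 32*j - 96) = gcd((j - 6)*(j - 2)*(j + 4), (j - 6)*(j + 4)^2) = j^2 - 2*j - 24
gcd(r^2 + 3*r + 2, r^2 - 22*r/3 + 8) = 1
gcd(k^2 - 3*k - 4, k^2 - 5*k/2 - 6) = k - 4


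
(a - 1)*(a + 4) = a^2 + 3*a - 4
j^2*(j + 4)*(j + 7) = j^4 + 11*j^3 + 28*j^2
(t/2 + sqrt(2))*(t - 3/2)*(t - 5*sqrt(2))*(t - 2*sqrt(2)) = t^4/2 - 5*sqrt(2)*t^3/2 - 3*t^3/4 - 4*t^2 + 15*sqrt(2)*t^2/4 + 6*t + 20*sqrt(2)*t - 30*sqrt(2)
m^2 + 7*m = m*(m + 7)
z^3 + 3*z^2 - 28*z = z*(z - 4)*(z + 7)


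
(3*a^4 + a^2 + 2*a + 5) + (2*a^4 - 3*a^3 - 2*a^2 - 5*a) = 5*a^4 - 3*a^3 - a^2 - 3*a + 5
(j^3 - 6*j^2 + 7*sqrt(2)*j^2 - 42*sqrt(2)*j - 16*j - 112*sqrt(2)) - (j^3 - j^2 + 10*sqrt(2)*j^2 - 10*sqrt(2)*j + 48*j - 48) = -5*j^2 - 3*sqrt(2)*j^2 - 64*j - 32*sqrt(2)*j - 112*sqrt(2) + 48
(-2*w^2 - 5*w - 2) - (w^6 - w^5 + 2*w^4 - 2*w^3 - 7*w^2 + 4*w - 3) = -w^6 + w^5 - 2*w^4 + 2*w^3 + 5*w^2 - 9*w + 1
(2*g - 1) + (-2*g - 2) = -3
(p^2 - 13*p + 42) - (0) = p^2 - 13*p + 42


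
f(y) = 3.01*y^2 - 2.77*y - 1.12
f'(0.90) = 2.65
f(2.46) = 10.28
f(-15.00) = 717.68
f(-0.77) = 2.80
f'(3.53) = 18.48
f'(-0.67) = -6.80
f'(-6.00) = -38.89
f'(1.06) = 3.61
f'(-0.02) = -2.89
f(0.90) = -1.17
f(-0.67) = 2.09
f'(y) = 6.02*y - 2.77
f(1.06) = -0.67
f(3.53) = 26.61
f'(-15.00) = -93.07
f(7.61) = 152.12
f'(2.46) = 12.04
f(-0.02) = -1.06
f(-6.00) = 123.86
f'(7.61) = 43.04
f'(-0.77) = -7.41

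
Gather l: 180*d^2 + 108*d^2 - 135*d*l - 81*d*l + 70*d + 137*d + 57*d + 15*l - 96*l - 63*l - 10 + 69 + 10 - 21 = 288*d^2 + 264*d + l*(-216*d - 144) + 48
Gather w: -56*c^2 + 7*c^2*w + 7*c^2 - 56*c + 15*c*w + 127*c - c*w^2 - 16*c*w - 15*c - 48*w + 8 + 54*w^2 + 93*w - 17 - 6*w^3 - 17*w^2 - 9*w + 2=-49*c^2 + 56*c - 6*w^3 + w^2*(37 - c) + w*(7*c^2 - c + 36) - 7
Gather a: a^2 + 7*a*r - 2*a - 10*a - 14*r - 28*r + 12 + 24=a^2 + a*(7*r - 12) - 42*r + 36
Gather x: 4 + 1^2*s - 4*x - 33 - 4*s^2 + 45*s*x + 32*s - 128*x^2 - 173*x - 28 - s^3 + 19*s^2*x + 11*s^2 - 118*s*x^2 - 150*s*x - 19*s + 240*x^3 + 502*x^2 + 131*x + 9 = -s^3 + 7*s^2 + 14*s + 240*x^3 + x^2*(374 - 118*s) + x*(19*s^2 - 105*s - 46) - 48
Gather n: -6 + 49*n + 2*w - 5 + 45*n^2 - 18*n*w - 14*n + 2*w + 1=45*n^2 + n*(35 - 18*w) + 4*w - 10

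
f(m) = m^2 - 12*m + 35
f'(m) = 2*m - 12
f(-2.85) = 77.32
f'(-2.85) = -17.70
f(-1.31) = 52.44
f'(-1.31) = -14.62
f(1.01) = 23.90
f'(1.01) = -9.98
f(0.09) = 33.93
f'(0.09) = -11.82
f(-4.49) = 109.04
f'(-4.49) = -20.98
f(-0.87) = 46.20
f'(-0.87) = -13.74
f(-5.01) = 120.22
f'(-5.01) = -22.02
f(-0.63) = 42.96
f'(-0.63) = -13.26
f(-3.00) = 80.00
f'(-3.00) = -18.00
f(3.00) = 8.00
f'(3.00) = -6.00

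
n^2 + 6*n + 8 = (n + 2)*(n + 4)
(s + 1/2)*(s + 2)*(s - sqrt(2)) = s^3 - sqrt(2)*s^2 + 5*s^2/2 - 5*sqrt(2)*s/2 + s - sqrt(2)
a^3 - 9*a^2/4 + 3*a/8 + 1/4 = (a - 2)*(a - 1/2)*(a + 1/4)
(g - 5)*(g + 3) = g^2 - 2*g - 15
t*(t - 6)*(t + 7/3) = t^3 - 11*t^2/3 - 14*t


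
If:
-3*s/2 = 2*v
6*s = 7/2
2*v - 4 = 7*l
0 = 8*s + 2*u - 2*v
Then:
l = -39/56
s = 7/12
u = -133/48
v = -7/16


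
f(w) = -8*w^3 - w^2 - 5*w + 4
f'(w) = -24*w^2 - 2*w - 5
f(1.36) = -24.77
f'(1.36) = -52.11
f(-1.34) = 28.15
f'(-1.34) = -45.41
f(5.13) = -1128.01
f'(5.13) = -646.87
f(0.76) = -3.89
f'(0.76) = -20.38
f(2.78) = -189.51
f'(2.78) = -196.04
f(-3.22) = 276.82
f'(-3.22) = -247.40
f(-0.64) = 8.89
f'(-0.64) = -13.55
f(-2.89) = 203.20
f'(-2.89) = -199.67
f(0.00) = 4.00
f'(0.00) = -5.00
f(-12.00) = 13744.00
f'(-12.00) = -3437.00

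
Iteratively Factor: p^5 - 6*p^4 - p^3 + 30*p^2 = (p)*(p^4 - 6*p^3 - p^2 + 30*p) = p*(p - 5)*(p^3 - p^2 - 6*p) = p*(p - 5)*(p - 3)*(p^2 + 2*p) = p*(p - 5)*(p - 3)*(p + 2)*(p)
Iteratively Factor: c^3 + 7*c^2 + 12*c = (c + 4)*(c^2 + 3*c) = c*(c + 4)*(c + 3)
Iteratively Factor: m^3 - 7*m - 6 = (m + 1)*(m^2 - m - 6) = (m - 3)*(m + 1)*(m + 2)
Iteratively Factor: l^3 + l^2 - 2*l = (l)*(l^2 + l - 2) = l*(l + 2)*(l - 1)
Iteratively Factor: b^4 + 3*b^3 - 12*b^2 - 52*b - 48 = (b + 2)*(b^3 + b^2 - 14*b - 24) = (b + 2)^2*(b^2 - b - 12) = (b + 2)^2*(b + 3)*(b - 4)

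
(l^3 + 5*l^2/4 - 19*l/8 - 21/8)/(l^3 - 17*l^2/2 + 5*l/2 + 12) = (l + 7/4)/(l - 8)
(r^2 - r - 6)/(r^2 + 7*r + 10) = (r - 3)/(r + 5)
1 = 1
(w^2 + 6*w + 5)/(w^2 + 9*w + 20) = (w + 1)/(w + 4)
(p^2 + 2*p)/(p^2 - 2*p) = (p + 2)/(p - 2)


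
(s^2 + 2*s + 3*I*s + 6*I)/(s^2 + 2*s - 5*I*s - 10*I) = (s + 3*I)/(s - 5*I)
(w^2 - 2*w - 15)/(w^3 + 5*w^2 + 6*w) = (w - 5)/(w*(w + 2))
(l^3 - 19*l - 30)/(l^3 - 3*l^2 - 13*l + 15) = (l + 2)/(l - 1)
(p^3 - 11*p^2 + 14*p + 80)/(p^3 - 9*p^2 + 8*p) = (p^2 - 3*p - 10)/(p*(p - 1))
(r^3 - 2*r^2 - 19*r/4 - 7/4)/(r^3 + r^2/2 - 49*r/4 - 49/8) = 2*(r + 1)/(2*r + 7)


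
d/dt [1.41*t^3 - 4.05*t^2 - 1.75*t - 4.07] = 4.23*t^2 - 8.1*t - 1.75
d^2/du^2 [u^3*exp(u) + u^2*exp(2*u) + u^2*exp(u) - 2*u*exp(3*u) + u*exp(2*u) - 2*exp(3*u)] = (u^3 + 4*u^2*exp(u) + 7*u^2 - 18*u*exp(2*u) + 12*u*exp(u) + 10*u - 30*exp(2*u) + 6*exp(u) + 2)*exp(u)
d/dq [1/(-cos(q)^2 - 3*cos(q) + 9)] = -(2*cos(q) + 3)*sin(q)/(cos(q)^2 + 3*cos(q) - 9)^2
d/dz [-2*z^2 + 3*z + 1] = 3 - 4*z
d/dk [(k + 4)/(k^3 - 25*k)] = 2*(-k^3 - 6*k^2 + 50)/(k^2*(k^4 - 50*k^2 + 625))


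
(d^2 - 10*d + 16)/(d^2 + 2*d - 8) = (d - 8)/(d + 4)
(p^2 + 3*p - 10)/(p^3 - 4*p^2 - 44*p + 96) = (p + 5)/(p^2 - 2*p - 48)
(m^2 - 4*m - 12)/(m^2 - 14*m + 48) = (m + 2)/(m - 8)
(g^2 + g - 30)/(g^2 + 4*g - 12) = (g - 5)/(g - 2)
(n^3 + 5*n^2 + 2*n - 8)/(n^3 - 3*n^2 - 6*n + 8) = (n + 4)/(n - 4)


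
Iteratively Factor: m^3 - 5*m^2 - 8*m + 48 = (m - 4)*(m^2 - m - 12) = (m - 4)*(m + 3)*(m - 4)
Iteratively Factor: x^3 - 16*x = (x - 4)*(x^2 + 4*x) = x*(x - 4)*(x + 4)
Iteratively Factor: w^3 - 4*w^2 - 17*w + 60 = (w - 3)*(w^2 - w - 20) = (w - 3)*(w + 4)*(w - 5)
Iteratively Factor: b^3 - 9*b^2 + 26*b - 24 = (b - 3)*(b^2 - 6*b + 8) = (b - 4)*(b - 3)*(b - 2)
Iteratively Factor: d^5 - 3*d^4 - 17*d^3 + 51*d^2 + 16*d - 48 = (d + 1)*(d^4 - 4*d^3 - 13*d^2 + 64*d - 48) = (d - 3)*(d + 1)*(d^3 - d^2 - 16*d + 16) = (d - 4)*(d - 3)*(d + 1)*(d^2 + 3*d - 4) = (d - 4)*(d - 3)*(d + 1)*(d + 4)*(d - 1)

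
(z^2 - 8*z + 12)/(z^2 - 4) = (z - 6)/(z + 2)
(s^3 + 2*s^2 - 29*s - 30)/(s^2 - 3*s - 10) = (s^2 + 7*s + 6)/(s + 2)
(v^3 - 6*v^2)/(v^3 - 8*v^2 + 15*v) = v*(v - 6)/(v^2 - 8*v + 15)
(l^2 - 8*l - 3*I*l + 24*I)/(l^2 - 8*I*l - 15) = (l - 8)/(l - 5*I)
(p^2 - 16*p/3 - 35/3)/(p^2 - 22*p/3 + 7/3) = (3*p + 5)/(3*p - 1)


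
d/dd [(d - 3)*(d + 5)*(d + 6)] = 3*d^2 + 16*d - 3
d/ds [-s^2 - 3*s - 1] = -2*s - 3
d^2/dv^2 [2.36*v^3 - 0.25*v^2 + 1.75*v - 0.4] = 14.16*v - 0.5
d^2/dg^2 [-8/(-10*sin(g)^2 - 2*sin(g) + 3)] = 16*(-200*sin(g)^4 - 30*sin(g)^3 + 238*sin(g)^2 + 57*sin(g) + 34)/(10*sin(g)^2 + 2*sin(g) - 3)^3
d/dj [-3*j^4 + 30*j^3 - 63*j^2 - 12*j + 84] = -12*j^3 + 90*j^2 - 126*j - 12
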